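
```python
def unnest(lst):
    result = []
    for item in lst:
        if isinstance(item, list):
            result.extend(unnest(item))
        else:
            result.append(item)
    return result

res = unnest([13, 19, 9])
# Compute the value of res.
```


unnest([13, 19, 9])
Processing each element:
  13 is not a list -> append 13
  19 is not a list -> append 19
  9 is not a list -> append 9
= [13, 19, 9]


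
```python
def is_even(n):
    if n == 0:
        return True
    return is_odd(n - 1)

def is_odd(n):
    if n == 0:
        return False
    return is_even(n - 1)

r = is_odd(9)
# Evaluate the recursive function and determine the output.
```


is_odd(9)
= is_even(8)
= is_odd(7)
= is_even(6)
= is_odd(5)
= is_even(4)
= is_odd(3)
= is_even(2)
= is_odd(1)
= is_even(0)
n == 0: return True
= True


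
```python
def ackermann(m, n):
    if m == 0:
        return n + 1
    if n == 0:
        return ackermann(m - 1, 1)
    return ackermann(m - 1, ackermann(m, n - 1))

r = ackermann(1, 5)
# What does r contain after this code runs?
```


ackermann(1, 5)
= ackermann(0, ackermann(1, 4))
First compute ackermann(1, 4) = 6
= ackermann(0, 6)
= 7


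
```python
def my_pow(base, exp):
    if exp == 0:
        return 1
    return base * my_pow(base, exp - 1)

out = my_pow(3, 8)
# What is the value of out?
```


my_pow(3, 8)
= 3 * my_pow(3, 7)
= 3 * 3 * my_pow(3, 6)
= 3 * 3 * 3 * my_pow(3, 5)
= 3 * 3 * 3 * 3 * my_pow(3, 4)
= 3 * 3 * 3 * 3 * 3 * my_pow(3, 3)
= 3 * 3 * 3 * 3 * 3 * 3 * my_pow(3, 2)
= 3 * 3 * 3 * 3 * 3 * 3 * 3 * my_pow(3, 1)
= 3 * 3 * 3 * 3 * 3 * 3 * 3 * 3 * my_pow(3, 0)
= 3 * 3 * 3 * 3 * 3 * 3 * 3 * 3 * 1
= 6561


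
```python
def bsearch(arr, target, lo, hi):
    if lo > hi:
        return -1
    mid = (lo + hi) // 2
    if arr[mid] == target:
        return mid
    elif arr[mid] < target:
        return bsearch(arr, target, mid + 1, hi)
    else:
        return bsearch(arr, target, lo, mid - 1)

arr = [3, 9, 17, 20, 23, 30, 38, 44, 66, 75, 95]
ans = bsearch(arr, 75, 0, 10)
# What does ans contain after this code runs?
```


bsearch(arr, 75, 0, 10)
lo=0, hi=10, mid=5, arr[mid]=30
30 < 75, search right half
lo=6, hi=10, mid=8, arr[mid]=66
66 < 75, search right half
lo=9, hi=10, mid=9, arr[mid]=75
arr[9] == 75, found at index 9
= 9


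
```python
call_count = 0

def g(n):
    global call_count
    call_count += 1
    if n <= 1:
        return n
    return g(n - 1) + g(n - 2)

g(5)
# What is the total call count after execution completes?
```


g(5) calls g(4) and g(3); each non-base call branches into two more.
Let C(k) = total number of calls made by g(k), including the call to g(k) itself.
Base cases: C(0) = 1, C(1) = 1
Recurrence: C(k) = 1 + C(k-1) + C(k-2)
  C(2) = 1 + C(1) + C(0) = 1 + 1 + 1 = 3
  C(3) = 1 + C(2) + C(1) = 1 + 3 + 1 = 5
  C(4) = 1 + C(3) + C(2) = 1 + 5 + 3 = 9
  C(5) = 1 + C(4) + C(3) = 1 + 9 + 5 = 15
Total calls = C(5) = 15


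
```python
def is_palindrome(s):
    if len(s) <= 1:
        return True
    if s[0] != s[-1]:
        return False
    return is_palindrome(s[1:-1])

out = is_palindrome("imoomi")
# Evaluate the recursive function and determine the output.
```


is_palindrome("imoomi")
"imoomi": s[0]='i' == s[-1]='i' -> is_palindrome("moom")
"moom": s[0]='m' == s[-1]='m' -> is_palindrome("oo")
"oo": s[0]='o' == s[-1]='o' -> is_palindrome("")
"": len <= 1 -> True
= True


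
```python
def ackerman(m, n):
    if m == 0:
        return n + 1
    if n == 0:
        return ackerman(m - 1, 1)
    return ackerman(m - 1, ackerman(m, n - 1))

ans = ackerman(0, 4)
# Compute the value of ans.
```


ackerman(0, 4)
m == 0: return 4 + 1 = 5
= 5


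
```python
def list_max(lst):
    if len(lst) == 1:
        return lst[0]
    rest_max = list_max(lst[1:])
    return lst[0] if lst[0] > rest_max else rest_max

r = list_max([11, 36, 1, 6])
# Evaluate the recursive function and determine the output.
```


list_max([11, 36, 1, 6])
= compare 11 with list_max([36, 1, 6])
= compare 36 with list_max([1, 6])
= compare 1 with list_max([6])
Base: list_max([6]) = 6
compare 1 with 6: max = 6
compare 36 with 6: max = 36
compare 11 with 36: max = 36
= 36


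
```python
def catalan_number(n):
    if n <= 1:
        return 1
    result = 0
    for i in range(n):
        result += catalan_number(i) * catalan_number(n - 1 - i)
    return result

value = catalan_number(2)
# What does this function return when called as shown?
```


catalan_number(2)
= sum of catalan_number(i) * catalan_number(2-1-i) for i in 0..1
  catalan_number(0)*catalan_number(1) = 1*1 = 1
  catalan_number(1)*catalan_number(0) = 1*1 = 1
= 1 + 1
= 2


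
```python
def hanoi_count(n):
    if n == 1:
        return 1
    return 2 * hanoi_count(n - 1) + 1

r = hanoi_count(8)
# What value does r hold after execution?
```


hanoi_count(8)
= 2 * hanoi_count(7) + 1
= 2 * (2 * hanoi_count(6) + 1) + 1
= 2 * (2 * (2 * hanoi_count(5) + 1) + 1) + 1
= 2 * (2 * (2 * (2 * hanoi_count(4) + 1) + 1) + 1) + 1
= 2 * (2 * (2 * (2 * (2 * hanoi_count(3) + 1) + 1) + 1) + 1) + 1
= 2 * (2 * (2 * (2 * (2 * (2 * hanoi_count(2) + 1) + 1) + 1) + 1) + 1) + 1
= 2 * (2 * (2 * (2 * (2 * (2 * (2 * hanoi_count(1) + 1) + 1) + 1) + 1) + 1) + 1) + 1
Now compute bottom-up:
hanoi_count(1) = 1
hanoi_count(2) = 2 * 1 + 1 = 3
hanoi_count(3) = 2 * 3 + 1 = 7
hanoi_count(4) = 2 * 7 + 1 = 15
hanoi_count(5) = 2 * 15 + 1 = 31
hanoi_count(6) = 2 * 31 + 1 = 63
hanoi_count(7) = 2 * 63 + 1 = 127
hanoi_count(8) = 2 * 127 + 1 = 255
= 255


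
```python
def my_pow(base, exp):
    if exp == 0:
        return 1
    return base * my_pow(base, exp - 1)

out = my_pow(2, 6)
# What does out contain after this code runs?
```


my_pow(2, 6)
= 2 * my_pow(2, 5)
= 2 * 2 * my_pow(2, 4)
= 2 * 2 * 2 * my_pow(2, 3)
= 2 * 2 * 2 * 2 * my_pow(2, 2)
= 2 * 2 * 2 * 2 * 2 * my_pow(2, 1)
= 2 * 2 * 2 * 2 * 2 * 2 * my_pow(2, 0)
= 2 * 2 * 2 * 2 * 2 * 2 * 1
= 64


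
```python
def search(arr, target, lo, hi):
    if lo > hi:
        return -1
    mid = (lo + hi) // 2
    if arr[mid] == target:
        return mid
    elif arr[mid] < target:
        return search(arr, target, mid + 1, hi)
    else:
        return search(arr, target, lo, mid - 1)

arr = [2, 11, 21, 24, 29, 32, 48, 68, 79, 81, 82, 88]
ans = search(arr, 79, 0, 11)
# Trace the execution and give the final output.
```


search(arr, 79, 0, 11)
lo=0, hi=11, mid=5, arr[mid]=32
32 < 79, search right half
lo=6, hi=11, mid=8, arr[mid]=79
arr[8] == 79, found at index 8
= 8


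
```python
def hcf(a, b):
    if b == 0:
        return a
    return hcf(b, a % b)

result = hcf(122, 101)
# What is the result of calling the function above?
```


hcf(122, 101)
= hcf(101, 122 % 101) = hcf(101, 21)
= hcf(21, 101 % 21) = hcf(21, 17)
= hcf(17, 21 % 17) = hcf(17, 4)
= hcf(4, 17 % 4) = hcf(4, 1)
= hcf(1, 4 % 1) = hcf(1, 0)
b == 0, return a = 1


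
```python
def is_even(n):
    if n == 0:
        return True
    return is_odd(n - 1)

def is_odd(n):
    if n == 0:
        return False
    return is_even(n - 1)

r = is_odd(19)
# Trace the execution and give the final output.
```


is_odd(19)
= is_even(18)
= is_odd(17)
= is_even(16)
= is_odd(15)
= is_even(14)
= is_odd(13)
= is_even(12)
= is_odd(11)
= is_even(10)
= is_odd(9)
= is_even(8)
= is_odd(7)
= is_even(6)
= is_odd(5)
= is_even(4)
= is_odd(3)
= is_even(2)
= is_odd(1)
= is_even(0)
n == 0: return True
= True


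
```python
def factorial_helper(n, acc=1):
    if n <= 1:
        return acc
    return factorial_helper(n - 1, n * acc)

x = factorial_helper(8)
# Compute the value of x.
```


factorial_helper(8, 1)
= factorial_helper(7, 8 * 1) = factorial_helper(7, 8)
= factorial_helper(6, 7 * 8) = factorial_helper(6, 56)
= factorial_helper(5, 6 * 56) = factorial_helper(5, 336)
= factorial_helper(4, 5 * 336) = factorial_helper(4, 1680)
= factorial_helper(3, 4 * 1680) = factorial_helper(3, 6720)
= factorial_helper(2, 3 * 6720) = factorial_helper(2, 20160)
= factorial_helper(1, 2 * 20160) = factorial_helper(1, 40320)
n <= 1, return acc = 40320


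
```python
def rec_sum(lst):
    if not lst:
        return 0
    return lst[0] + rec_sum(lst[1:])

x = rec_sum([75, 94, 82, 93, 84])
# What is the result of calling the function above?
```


rec_sum([75, 94, 82, 93, 84])
= 75 + rec_sum([94, 82, 93, 84])
= 75 + 94 + rec_sum([82, 93, 84])
= 75 + 94 + 82 + rec_sum([93, 84])
= 75 + 94 + 82 + 93 + rec_sum([84])
= 75 + 94 + 82 + 93 + 84 + rec_sum([])
= 75 + 94 + 82 + 93 + 84 + 0
= 428


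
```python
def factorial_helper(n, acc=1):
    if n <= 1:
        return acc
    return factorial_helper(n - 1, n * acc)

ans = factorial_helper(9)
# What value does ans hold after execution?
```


factorial_helper(9, 1)
= factorial_helper(8, 9 * 1) = factorial_helper(8, 9)
= factorial_helper(7, 8 * 9) = factorial_helper(7, 72)
= factorial_helper(6, 7 * 72) = factorial_helper(6, 504)
= factorial_helper(5, 6 * 504) = factorial_helper(5, 3024)
= factorial_helper(4, 5 * 3024) = factorial_helper(4, 15120)
= factorial_helper(3, 4 * 15120) = factorial_helper(3, 60480)
= factorial_helper(2, 3 * 60480) = factorial_helper(2, 181440)
= factorial_helper(1, 2 * 181440) = factorial_helper(1, 362880)
n <= 1, return acc = 362880


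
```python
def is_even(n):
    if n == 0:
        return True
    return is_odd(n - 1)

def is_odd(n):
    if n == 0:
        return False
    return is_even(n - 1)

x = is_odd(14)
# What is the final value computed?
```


is_odd(14)
= is_even(13)
= is_odd(12)
= is_even(11)
= is_odd(10)
= is_even(9)
= is_odd(8)
= is_even(7)
= is_odd(6)
= is_even(5)
= is_odd(4)
= is_even(3)
= is_odd(2)
= is_even(1)
= is_odd(0)
n == 0: return False
= False


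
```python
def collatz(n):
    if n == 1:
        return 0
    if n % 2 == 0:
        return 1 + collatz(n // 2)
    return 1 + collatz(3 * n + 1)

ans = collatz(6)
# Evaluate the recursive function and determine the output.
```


collatz(6)
6 is even -> collatz(3)
3 is odd -> 3*3+1 = 10 -> collatz(10)
10 is even -> collatz(5)
5 is odd -> 3*5+1 = 16 -> collatz(16)
16 is even -> collatz(8)
8 is even -> collatz(4)
4 is even -> collatz(2)
2 is even -> collatz(1)
Reached 1 after 8 steps
= 8


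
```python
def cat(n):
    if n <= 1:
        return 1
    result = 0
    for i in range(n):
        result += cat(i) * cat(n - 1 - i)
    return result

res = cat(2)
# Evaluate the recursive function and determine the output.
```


cat(2)
= sum of cat(i) * cat(2-1-i) for i in 0..1
  cat(0)*cat(1) = 1*1 = 1
  cat(1)*cat(0) = 1*1 = 1
= 1 + 1
= 2


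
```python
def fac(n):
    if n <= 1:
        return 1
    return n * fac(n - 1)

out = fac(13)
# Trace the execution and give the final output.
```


fac(13)
= 13 * fac(12)
= 13 * 12 * fac(11)
= 13 * 12 * 11 * fac(10)
= 13 * 12 * 11 * 10 * fac(9)
= 13 * 12 * 11 * 10 * 9 * fac(8)
= 13 * 12 * 11 * 10 * 9 * 8 * fac(7)
= 13 * 12 * 11 * 10 * 9 * 8 * 7 * fac(6)
= 13 * 12 * 11 * 10 * 9 * 8 * 7 * 6 * fac(5)
= 13 * 12 * 11 * 10 * 9 * 8 * 7 * 6 * 5 * fac(4)
= 13 * 12 * 11 * 10 * 9 * 8 * 7 * 6 * 5 * 4 * fac(3)
= 13 * 12 * 11 * 10 * 9 * 8 * 7 * 6 * 5 * 4 * 3 * fac(2)
= 13 * 12 * 11 * 10 * 9 * 8 * 7 * 6 * 5 * 4 * 3 * 2 * fac(1)
= 13 * 12 * 11 * 10 * 9 * 8 * 7 * 6 * 5 * 4 * 3 * 2 * 1
= 6227020800


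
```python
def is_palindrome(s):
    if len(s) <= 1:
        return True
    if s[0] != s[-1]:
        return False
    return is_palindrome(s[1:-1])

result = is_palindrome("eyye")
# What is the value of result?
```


is_palindrome("eyye")
"eyye": s[0]='e' == s[-1]='e' -> is_palindrome("yy")
"yy": s[0]='y' == s[-1]='y' -> is_palindrome("")
"": len <= 1 -> True
= True


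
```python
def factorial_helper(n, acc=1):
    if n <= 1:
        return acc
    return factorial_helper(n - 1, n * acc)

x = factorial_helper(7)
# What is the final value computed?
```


factorial_helper(7, 1)
= factorial_helper(6, 7 * 1) = factorial_helper(6, 7)
= factorial_helper(5, 6 * 7) = factorial_helper(5, 42)
= factorial_helper(4, 5 * 42) = factorial_helper(4, 210)
= factorial_helper(3, 4 * 210) = factorial_helper(3, 840)
= factorial_helper(2, 3 * 840) = factorial_helper(2, 2520)
= factorial_helper(1, 2 * 2520) = factorial_helper(1, 5040)
n <= 1, return acc = 5040


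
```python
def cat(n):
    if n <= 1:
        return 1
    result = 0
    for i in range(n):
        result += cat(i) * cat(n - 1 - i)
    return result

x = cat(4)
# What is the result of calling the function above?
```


cat(4)
= sum of cat(i) * cat(4-1-i) for i in 0..3
First compute sub-values bottom-up:
  cat(0) = 1, cat(1) = 1
  cat(2) = 1*1 + 1*1 = 2
  cat(3) = 1*2 + 1*1 + 2*1 = 5
Now cat(4):
  cat(0)*cat(3) = 1*5 = 5
  cat(1)*cat(2) = 1*2 = 2
  cat(2)*cat(1) = 2*1 = 2
  cat(3)*cat(0) = 5*1 = 5
= 5 + 2 + 2 + 5
= 14


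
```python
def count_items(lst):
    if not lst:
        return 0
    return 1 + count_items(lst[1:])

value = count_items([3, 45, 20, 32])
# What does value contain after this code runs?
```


count_items([3, 45, 20, 32])
= 1 + count_items([45, 20, 32])
= 1 + 1 + count_items([20, 32])
= 1 + 1 + 1 + count_items([32])
= 1 + 1 + 1 + 1 + count_items([])
= 1 + 1 + 1 + 1 + 0
= 4


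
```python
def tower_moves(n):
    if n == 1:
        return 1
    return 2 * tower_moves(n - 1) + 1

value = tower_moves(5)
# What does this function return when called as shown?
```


tower_moves(5)
= 2 * tower_moves(4) + 1
= 2 * (2 * tower_moves(3) + 1) + 1
= 2 * (2 * (2 * tower_moves(2) + 1) + 1) + 1
= 2 * (2 * (2 * (2 * tower_moves(1) + 1) + 1) + 1) + 1
Now compute bottom-up:
tower_moves(1) = 1
tower_moves(2) = 2 * 1 + 1 = 3
tower_moves(3) = 2 * 3 + 1 = 7
tower_moves(4) = 2 * 7 + 1 = 15
tower_moves(5) = 2 * 15 + 1 = 31
= 31


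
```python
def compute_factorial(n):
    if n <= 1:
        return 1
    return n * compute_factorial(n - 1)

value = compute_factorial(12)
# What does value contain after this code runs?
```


compute_factorial(12)
= 12 * compute_factorial(11)
= 12 * 11 * compute_factorial(10)
= 12 * 11 * 10 * compute_factorial(9)
= 12 * 11 * 10 * 9 * compute_factorial(8)
= 12 * 11 * 10 * 9 * 8 * compute_factorial(7)
= 12 * 11 * 10 * 9 * 8 * 7 * compute_factorial(6)
= 12 * 11 * 10 * 9 * 8 * 7 * 6 * compute_factorial(5)
= 12 * 11 * 10 * 9 * 8 * 7 * 6 * 5 * compute_factorial(4)
= 12 * 11 * 10 * 9 * 8 * 7 * 6 * 5 * 4 * compute_factorial(3)
= 12 * 11 * 10 * 9 * 8 * 7 * 6 * 5 * 4 * 3 * compute_factorial(2)
= 12 * 11 * 10 * 9 * 8 * 7 * 6 * 5 * 4 * 3 * 2 * compute_factorial(1)
= 12 * 11 * 10 * 9 * 8 * 7 * 6 * 5 * 4 * 3 * 2 * 1
= 479001600


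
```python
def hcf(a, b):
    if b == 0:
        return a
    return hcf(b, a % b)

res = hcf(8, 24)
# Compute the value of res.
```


hcf(8, 24)
= hcf(24, 8 % 24) = hcf(24, 8)
= hcf(8, 24 % 8) = hcf(8, 0)
b == 0, return a = 8


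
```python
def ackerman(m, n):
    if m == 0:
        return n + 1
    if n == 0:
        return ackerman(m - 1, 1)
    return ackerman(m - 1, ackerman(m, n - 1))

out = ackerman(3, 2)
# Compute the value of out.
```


ackerman(3, 2)
= ackerman(2, ackerman(3, 1))
First compute ackerman(3, 1) = 13
= ackerman(2, 13)
= 29


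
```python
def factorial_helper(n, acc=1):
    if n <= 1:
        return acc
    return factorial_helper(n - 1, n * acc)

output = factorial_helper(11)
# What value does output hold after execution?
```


factorial_helper(11, 1)
= factorial_helper(10, 11 * 1) = factorial_helper(10, 11)
= factorial_helper(9, 10 * 11) = factorial_helper(9, 110)
= factorial_helper(8, 9 * 110) = factorial_helper(8, 990)
= factorial_helper(7, 8 * 990) = factorial_helper(7, 7920)
= factorial_helper(6, 7 * 7920) = factorial_helper(6, 55440)
= factorial_helper(5, 6 * 55440) = factorial_helper(5, 332640)
= factorial_helper(4, 5 * 332640) = factorial_helper(4, 1663200)
= factorial_helper(3, 4 * 1663200) = factorial_helper(3, 6652800)
= factorial_helper(2, 3 * 6652800) = factorial_helper(2, 19958400)
= factorial_helper(1, 2 * 19958400) = factorial_helper(1, 39916800)
n <= 1, return acc = 39916800


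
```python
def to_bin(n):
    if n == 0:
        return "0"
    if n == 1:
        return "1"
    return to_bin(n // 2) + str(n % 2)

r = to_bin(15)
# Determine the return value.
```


to_bin(15)
= to_bin(7) + "1"
= to_bin(3) + "1" + "1"
= to_bin(1) + "1" + "1" + "1"
= "1" + "1" + "1" + "1"
= "1111"


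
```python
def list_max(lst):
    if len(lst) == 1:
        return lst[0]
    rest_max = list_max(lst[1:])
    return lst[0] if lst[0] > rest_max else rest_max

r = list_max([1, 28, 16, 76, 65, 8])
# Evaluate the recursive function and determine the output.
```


list_max([1, 28, 16, 76, 65, 8])
= compare 1 with list_max([28, 16, 76, 65, 8])
= compare 28 with list_max([16, 76, 65, 8])
= compare 16 with list_max([76, 65, 8])
= compare 76 with list_max([65, 8])
= compare 65 with list_max([8])
Base: list_max([8]) = 8
compare 65 with 8: max = 65
compare 76 with 65: max = 76
compare 16 with 76: max = 76
compare 28 with 76: max = 76
compare 1 with 76: max = 76
= 76


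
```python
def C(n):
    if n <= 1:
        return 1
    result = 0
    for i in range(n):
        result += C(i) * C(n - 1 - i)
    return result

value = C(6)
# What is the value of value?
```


C(6)
= sum of C(i) * C(6-1-i) for i in 0..5
First compute sub-values bottom-up:
  C(0) = 1, C(1) = 1
  C(2) = 1*1 + 1*1 = 2
  C(3) = 1*2 + 1*1 + 2*1 = 5
  C(4) = 1*5 + 1*2 + 2*1 + 5*1 = 14
  C(5) = 1*14 + 1*5 + 2*2 + 5*1 + 14*1 = 42
Now C(6):
  C(0)*C(5) = 1*42 = 42
  C(1)*C(4) = 1*14 = 14
  C(2)*C(3) = 2*5 = 10
  C(3)*C(2) = 5*2 = 10
  C(4)*C(1) = 14*1 = 14
  C(5)*C(0) = 42*1 = 42
= 42 + 14 + 10 + 10 + 14 + 42
= 132


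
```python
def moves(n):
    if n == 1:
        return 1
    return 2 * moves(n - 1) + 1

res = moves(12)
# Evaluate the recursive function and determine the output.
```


moves(12)
= 2 * moves(11) + 1
= 2 * (2 * moves(10) + 1) + 1
= 2 * (2 * (2 * moves(9) + 1) + 1) + 1
= 2 * (2 * (2 * (2 * moves(8) + 1) + 1) + 1) + 1
= 2 * (2 * (2 * (2 * (2 * moves(7) + 1) + 1) + 1) + 1) + 1
= 2 * (2 * (2 * (2 * (2 * (2 * moves(6) + 1) + 1) + 1) + 1) + 1) + 1
= 2 * (2 * (2 * (2 * (2 * (2 * (2 * moves(5) + 1) + 1) + 1) + 1) + 1) + 1) + 1
= 2 * (2 * (2 * (2 * (2 * (2 * (2 * (2 * moves(4) + 1) + 1) + 1) + 1) + 1) + 1) + 1) + 1
= 2 * (2 * (2 * (2 * (2 * (2 * (2 * (2 * (2 * moves(3) + 1) + 1) + 1) + 1) + 1) + 1) + 1) + 1) + 1
= 2 * (2 * (2 * (2 * (2 * (2 * (2 * (2 * (2 * (2 * moves(2) + 1) + 1) + 1) + 1) + 1) + 1) + 1) + 1) + 1) + 1
= 2 * (2 * (2 * (2 * (2 * (2 * (2 * (2 * (2 * (2 * (2 * moves(1) + 1) + 1) + 1) + 1) + 1) + 1) + 1) + 1) + 1) + 1) + 1
Now compute bottom-up:
moves(1) = 1
moves(2) = 2 * 1 + 1 = 3
moves(3) = 2 * 3 + 1 = 7
moves(4) = 2 * 7 + 1 = 15
moves(5) = 2 * 15 + 1 = 31
moves(6) = 2 * 31 + 1 = 63
moves(7) = 2 * 63 + 1 = 127
moves(8) = 2 * 127 + 1 = 255
moves(9) = 2 * 255 + 1 = 511
moves(10) = 2 * 511 + 1 = 1023
moves(11) = 2 * 1023 + 1 = 2047
moves(12) = 2 * 2047 + 1 = 4095
= 4095


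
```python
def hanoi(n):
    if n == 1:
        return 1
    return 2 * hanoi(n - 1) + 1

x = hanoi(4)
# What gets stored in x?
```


hanoi(4)
= 2 * hanoi(3) + 1
= 2 * (2 * hanoi(2) + 1) + 1
= 2 * (2 * (2 * hanoi(1) + 1) + 1) + 1
Now compute bottom-up:
hanoi(1) = 1
hanoi(2) = 2 * 1 + 1 = 3
hanoi(3) = 2 * 3 + 1 = 7
hanoi(4) = 2 * 7 + 1 = 15
= 15


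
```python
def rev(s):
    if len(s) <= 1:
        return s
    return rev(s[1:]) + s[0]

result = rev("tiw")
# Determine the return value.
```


rev("tiw")
= rev("iw") + "t"
= rev("w") + "i" + "t"
= "w" + "i" + "t"
= "wit"


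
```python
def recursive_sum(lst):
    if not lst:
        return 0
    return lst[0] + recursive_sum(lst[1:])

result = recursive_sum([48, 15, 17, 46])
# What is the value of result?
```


recursive_sum([48, 15, 17, 46])
= 48 + recursive_sum([15, 17, 46])
= 48 + 15 + recursive_sum([17, 46])
= 48 + 15 + 17 + recursive_sum([46])
= 48 + 15 + 17 + 46 + recursive_sum([])
= 48 + 15 + 17 + 46 + 0
= 126


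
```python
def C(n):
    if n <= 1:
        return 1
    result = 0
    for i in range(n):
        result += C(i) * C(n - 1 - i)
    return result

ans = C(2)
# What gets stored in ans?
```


C(2)
= sum of C(i) * C(2-1-i) for i in 0..1
  C(0)*C(1) = 1*1 = 1
  C(1)*C(0) = 1*1 = 1
= 1 + 1
= 2


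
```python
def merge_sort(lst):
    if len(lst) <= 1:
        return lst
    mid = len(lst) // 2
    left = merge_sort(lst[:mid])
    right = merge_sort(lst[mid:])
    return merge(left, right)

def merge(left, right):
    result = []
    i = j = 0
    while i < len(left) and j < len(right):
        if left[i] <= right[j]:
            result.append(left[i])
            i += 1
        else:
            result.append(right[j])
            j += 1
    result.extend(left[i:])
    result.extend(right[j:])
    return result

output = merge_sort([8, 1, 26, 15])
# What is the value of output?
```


merge_sort([8, 1, 26, 15])
Split into [8, 1] and [26, 15]
Left sorted: [1, 8]
Right sorted: [15, 26]
Merge [1, 8] and [15, 26]
= [1, 8, 15, 26]


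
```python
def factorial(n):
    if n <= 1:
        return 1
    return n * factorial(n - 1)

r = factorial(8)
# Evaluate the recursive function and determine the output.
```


factorial(8)
= 8 * factorial(7)
= 8 * 7 * factorial(6)
= 8 * 7 * 6 * factorial(5)
= 8 * 7 * 6 * 5 * factorial(4)
= 8 * 7 * 6 * 5 * 4 * factorial(3)
= 8 * 7 * 6 * 5 * 4 * 3 * factorial(2)
= 8 * 7 * 6 * 5 * 4 * 3 * 2 * factorial(1)
= 8 * 7 * 6 * 5 * 4 * 3 * 2 * 1
= 40320


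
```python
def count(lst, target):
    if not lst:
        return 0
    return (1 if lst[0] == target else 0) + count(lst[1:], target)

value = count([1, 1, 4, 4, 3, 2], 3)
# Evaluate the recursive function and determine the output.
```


count([1, 1, 4, 4, 3, 2], 3)
lst[0]=1 != 3: 0 + count([1, 4, 4, 3, 2], 3)
lst[0]=1 != 3: 0 + count([4, 4, 3, 2], 3)
lst[0]=4 != 3: 0 + count([4, 3, 2], 3)
lst[0]=4 != 3: 0 + count([3, 2], 3)
lst[0]=3 == 3: 1 + count([2], 3)
lst[0]=2 != 3: 0 + count([], 3)
= 1


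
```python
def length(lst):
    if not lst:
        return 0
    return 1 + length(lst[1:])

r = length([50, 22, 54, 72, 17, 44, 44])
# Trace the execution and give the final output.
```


length([50, 22, 54, 72, 17, 44, 44])
= 1 + length([22, 54, 72, 17, 44, 44])
= 1 + 1 + length([54, 72, 17, 44, 44])
= 1 + 1 + 1 + length([72, 17, 44, 44])
= 1 + 1 + 1 + 1 + length([17, 44, 44])
= 1 + 1 + 1 + 1 + 1 + length([44, 44])
= 1 + 1 + 1 + 1 + 1 + 1 + length([44])
= 1 + 1 + 1 + 1 + 1 + 1 + 1 + length([])
= 1 + 1 + 1 + 1 + 1 + 1 + 1 + 0
= 7


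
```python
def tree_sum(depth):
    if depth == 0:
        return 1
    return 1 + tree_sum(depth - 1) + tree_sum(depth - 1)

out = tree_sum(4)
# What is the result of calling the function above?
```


tree_sum(4)
= 1 + tree_sum(3) + tree_sum(3)
= 1 + 2 * tree_sum(3)
tree_sum(k) = 2^(k+1) - 1
tree_sum(0) = 1
tree_sum(1) = 3
tree_sum(2) = 7
tree_sum(3) = 15
tree_sum(4) = 31
tree_sum(4) = 2^5 - 1 = 31


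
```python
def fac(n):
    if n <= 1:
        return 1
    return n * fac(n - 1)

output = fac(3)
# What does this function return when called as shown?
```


fac(3)
= 3 * fac(2)
= 3 * 2 * fac(1)
= 3 * 2 * 1
= 6


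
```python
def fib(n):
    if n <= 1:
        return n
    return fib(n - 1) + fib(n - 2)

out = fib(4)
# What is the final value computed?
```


fib(4)
= fib(3) + fib(2)
= (fib(2) + fib(1)) + fib(2)
Computing bottom-up: fib(0)=0, fib(1)=1, fib(2)=1, fib(3)=2, fib(4)=3
= 3


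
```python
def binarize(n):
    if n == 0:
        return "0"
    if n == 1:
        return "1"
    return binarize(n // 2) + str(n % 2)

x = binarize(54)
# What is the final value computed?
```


binarize(54)
= binarize(27) + "0"
= binarize(13) + "1" + "0"
= binarize(6) + "1" + "1" + "0"
= binarize(3) + "0" + "1" + "1" + "0"
= binarize(1) + "1" + "0" + "1" + "1" + "0"
= "1" + "1" + "0" + "1" + "1" + "0"
= "110110"


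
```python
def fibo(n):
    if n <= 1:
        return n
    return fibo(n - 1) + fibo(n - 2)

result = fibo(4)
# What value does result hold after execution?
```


fibo(4)
= fibo(3) + fibo(2)
= (fibo(2) + fibo(1)) + fibo(2)
Computing bottom-up: fibo(0)=0, fibo(1)=1, fibo(2)=1, fibo(3)=2, fibo(4)=3
= 3


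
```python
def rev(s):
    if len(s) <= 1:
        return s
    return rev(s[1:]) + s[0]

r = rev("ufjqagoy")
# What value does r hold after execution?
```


rev("ufjqagoy")
= rev("fjqagoy") + "u"
= rev("jqagoy") + "f" + "u"
= rev("qagoy") + "j" + "f" + "u"
= rev("agoy") + "q" + "j" + "f" + "u"
= rev("goy") + "a" + "q" + "j" + "f" + "u"
= rev("oy") + "g" + "a" + "q" + "j" + "f" + "u"
= rev("y") + "o" + "g" + "a" + "q" + "j" + "f" + "u"
= "y" + "o" + "g" + "a" + "q" + "j" + "f" + "u"
= "yogaqjfu"


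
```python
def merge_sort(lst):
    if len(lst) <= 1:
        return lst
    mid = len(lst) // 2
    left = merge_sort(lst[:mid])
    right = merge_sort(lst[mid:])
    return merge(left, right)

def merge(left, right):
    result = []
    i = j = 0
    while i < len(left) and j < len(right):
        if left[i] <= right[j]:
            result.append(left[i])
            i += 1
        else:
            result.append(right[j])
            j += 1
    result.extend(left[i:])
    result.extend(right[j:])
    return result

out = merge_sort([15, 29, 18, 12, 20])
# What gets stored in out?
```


merge_sort([15, 29, 18, 12, 20])
Split into [15, 29] and [18, 12, 20]
Left sorted: [15, 29]
Right sorted: [12, 18, 20]
Merge [15, 29] and [12, 18, 20]
= [12, 15, 18, 20, 29]


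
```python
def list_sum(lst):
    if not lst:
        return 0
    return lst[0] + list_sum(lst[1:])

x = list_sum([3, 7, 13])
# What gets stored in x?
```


list_sum([3, 7, 13])
= 3 + list_sum([7, 13])
= 3 + 7 + list_sum([13])
= 3 + 7 + 13 + list_sum([])
= 3 + 7 + 13 + 0
= 23


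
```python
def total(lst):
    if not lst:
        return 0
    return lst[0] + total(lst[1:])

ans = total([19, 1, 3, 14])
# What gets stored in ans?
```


total([19, 1, 3, 14])
= 19 + total([1, 3, 14])
= 19 + 1 + total([3, 14])
= 19 + 1 + 3 + total([14])
= 19 + 1 + 3 + 14 + total([])
= 19 + 1 + 3 + 14 + 0
= 37


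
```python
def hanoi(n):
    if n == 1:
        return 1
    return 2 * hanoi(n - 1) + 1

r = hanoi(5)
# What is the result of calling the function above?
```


hanoi(5)
= 2 * hanoi(4) + 1
= 2 * (2 * hanoi(3) + 1) + 1
= 2 * (2 * (2 * hanoi(2) + 1) + 1) + 1
= 2 * (2 * (2 * (2 * hanoi(1) + 1) + 1) + 1) + 1
Now compute bottom-up:
hanoi(1) = 1
hanoi(2) = 2 * 1 + 1 = 3
hanoi(3) = 2 * 3 + 1 = 7
hanoi(4) = 2 * 7 + 1 = 15
hanoi(5) = 2 * 15 + 1 = 31
= 31


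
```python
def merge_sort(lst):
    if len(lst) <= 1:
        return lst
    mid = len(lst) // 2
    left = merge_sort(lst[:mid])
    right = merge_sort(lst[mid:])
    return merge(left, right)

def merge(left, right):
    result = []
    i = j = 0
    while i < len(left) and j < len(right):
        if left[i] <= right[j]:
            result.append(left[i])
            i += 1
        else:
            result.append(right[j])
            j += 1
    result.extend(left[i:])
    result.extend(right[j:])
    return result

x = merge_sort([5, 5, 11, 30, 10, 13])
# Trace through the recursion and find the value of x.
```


merge_sort([5, 5, 11, 30, 10, 13])
Split into [5, 5, 11] and [30, 10, 13]
Left sorted: [5, 5, 11]
Right sorted: [10, 13, 30]
Merge [5, 5, 11] and [10, 13, 30]
= [5, 5, 10, 11, 13, 30]


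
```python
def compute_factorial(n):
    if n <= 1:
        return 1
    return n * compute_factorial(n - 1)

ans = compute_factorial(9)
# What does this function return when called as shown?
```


compute_factorial(9)
= 9 * compute_factorial(8)
= 9 * 8 * compute_factorial(7)
= 9 * 8 * 7 * compute_factorial(6)
= 9 * 8 * 7 * 6 * compute_factorial(5)
= 9 * 8 * 7 * 6 * 5 * compute_factorial(4)
= 9 * 8 * 7 * 6 * 5 * 4 * compute_factorial(3)
= 9 * 8 * 7 * 6 * 5 * 4 * 3 * compute_factorial(2)
= 9 * 8 * 7 * 6 * 5 * 4 * 3 * 2 * compute_factorial(1)
= 9 * 8 * 7 * 6 * 5 * 4 * 3 * 2 * 1
= 362880


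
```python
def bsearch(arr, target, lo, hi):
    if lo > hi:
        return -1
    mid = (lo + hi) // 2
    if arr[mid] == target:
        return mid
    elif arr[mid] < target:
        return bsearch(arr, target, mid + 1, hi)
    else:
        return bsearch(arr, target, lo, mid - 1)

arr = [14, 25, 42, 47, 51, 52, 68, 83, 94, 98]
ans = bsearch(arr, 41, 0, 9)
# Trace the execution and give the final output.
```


bsearch(arr, 41, 0, 9)
lo=0, hi=9, mid=4, arr[mid]=51
51 > 41, search left half
lo=0, hi=3, mid=1, arr[mid]=25
25 < 41, search right half
lo=2, hi=3, mid=2, arr[mid]=42
42 > 41, search left half
lo > hi, target not found, return -1
= -1


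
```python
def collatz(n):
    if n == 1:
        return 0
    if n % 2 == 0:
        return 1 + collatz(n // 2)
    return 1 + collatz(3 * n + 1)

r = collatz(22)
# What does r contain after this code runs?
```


collatz(22)
22 is even -> collatz(11)
11 is odd -> 3*11+1 = 34 -> collatz(34)
34 is even -> collatz(17)
17 is odd -> 3*17+1 = 52 -> collatz(52)
52 is even -> collatz(26)
26 is even -> collatz(13)
13 is odd -> 3*13+1 = 40 -> collatz(40)
40 is even -> collatz(20)
20 is even -> collatz(10)
10 is even -> collatz(5)
5 is odd -> 3*5+1 = 16 -> collatz(16)
16 is even -> collatz(8)
8 is even -> collatz(4)
4 is even -> collatz(2)
2 is even -> collatz(1)
Reached 1 after 15 steps
= 15


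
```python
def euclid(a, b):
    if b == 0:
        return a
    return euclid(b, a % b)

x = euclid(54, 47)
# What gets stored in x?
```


euclid(54, 47)
= euclid(47, 54 % 47) = euclid(47, 7)
= euclid(7, 47 % 7) = euclid(7, 5)
= euclid(5, 7 % 5) = euclid(5, 2)
= euclid(2, 5 % 2) = euclid(2, 1)
= euclid(1, 2 % 1) = euclid(1, 0)
b == 0, return a = 1


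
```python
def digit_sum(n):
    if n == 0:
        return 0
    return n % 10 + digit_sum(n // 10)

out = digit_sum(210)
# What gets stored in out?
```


digit_sum(210)
= 0 + digit_sum(21)
= 0 + 1 + digit_sum(2)
= 0 + 1 + 2 + digit_sum(0)
= 0 + 1 + 2 + 0
= 3


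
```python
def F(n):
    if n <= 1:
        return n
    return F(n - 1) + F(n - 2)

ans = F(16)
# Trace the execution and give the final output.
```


F(16)
= F(15) + F(14)
= (F(14) + F(13)) + F(14)
Computing bottom-up: F(0)=0, F(1)=1, F(2)=1, F(3)=2, F(4)=3, F(5)=5, F(6)=8, F(7)=13, F(8)=21, F(9)=34, F(10)=55, F(11)=89, F(12)=144, F(13)=233, F(14)=377, F(15)=610, F(16)=987
= 987


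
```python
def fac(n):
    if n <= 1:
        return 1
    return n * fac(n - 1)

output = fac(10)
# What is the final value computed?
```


fac(10)
= 10 * fac(9)
= 10 * 9 * fac(8)
= 10 * 9 * 8 * fac(7)
= 10 * 9 * 8 * 7 * fac(6)
= 10 * 9 * 8 * 7 * 6 * fac(5)
= 10 * 9 * 8 * 7 * 6 * 5 * fac(4)
= 10 * 9 * 8 * 7 * 6 * 5 * 4 * fac(3)
= 10 * 9 * 8 * 7 * 6 * 5 * 4 * 3 * fac(2)
= 10 * 9 * 8 * 7 * 6 * 5 * 4 * 3 * 2 * fac(1)
= 10 * 9 * 8 * 7 * 6 * 5 * 4 * 3 * 2 * 1
= 3628800


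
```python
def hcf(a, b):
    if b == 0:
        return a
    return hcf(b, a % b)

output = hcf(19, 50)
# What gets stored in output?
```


hcf(19, 50)
= hcf(50, 19 % 50) = hcf(50, 19)
= hcf(19, 50 % 19) = hcf(19, 12)
= hcf(12, 19 % 12) = hcf(12, 7)
= hcf(7, 12 % 7) = hcf(7, 5)
= hcf(5, 7 % 5) = hcf(5, 2)
= hcf(2, 5 % 2) = hcf(2, 1)
= hcf(1, 2 % 1) = hcf(1, 0)
b == 0, return a = 1


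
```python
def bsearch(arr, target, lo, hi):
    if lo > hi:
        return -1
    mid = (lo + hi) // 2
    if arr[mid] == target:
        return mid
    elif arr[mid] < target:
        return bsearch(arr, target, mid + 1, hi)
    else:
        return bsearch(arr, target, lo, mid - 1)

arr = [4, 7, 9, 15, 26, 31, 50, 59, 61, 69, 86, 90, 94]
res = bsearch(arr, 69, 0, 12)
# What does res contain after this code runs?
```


bsearch(arr, 69, 0, 12)
lo=0, hi=12, mid=6, arr[mid]=50
50 < 69, search right half
lo=7, hi=12, mid=9, arr[mid]=69
arr[9] == 69, found at index 9
= 9


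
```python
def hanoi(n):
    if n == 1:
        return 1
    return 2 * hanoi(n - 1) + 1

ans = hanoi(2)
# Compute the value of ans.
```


hanoi(2)
= 2 * hanoi(1) + 1
Now compute bottom-up:
hanoi(1) = 1
hanoi(2) = 2 * 1 + 1 = 3
= 3


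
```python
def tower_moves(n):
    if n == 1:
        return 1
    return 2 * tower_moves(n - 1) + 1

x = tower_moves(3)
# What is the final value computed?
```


tower_moves(3)
= 2 * tower_moves(2) + 1
= 2 * (2 * tower_moves(1) + 1) + 1
Now compute bottom-up:
tower_moves(1) = 1
tower_moves(2) = 2 * 1 + 1 = 3
tower_moves(3) = 2 * 3 + 1 = 7
= 7


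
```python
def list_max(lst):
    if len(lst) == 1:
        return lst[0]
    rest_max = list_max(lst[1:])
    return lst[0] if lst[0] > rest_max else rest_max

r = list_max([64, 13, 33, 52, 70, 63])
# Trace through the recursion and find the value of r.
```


list_max([64, 13, 33, 52, 70, 63])
= compare 64 with list_max([13, 33, 52, 70, 63])
= compare 13 with list_max([33, 52, 70, 63])
= compare 33 with list_max([52, 70, 63])
= compare 52 with list_max([70, 63])
= compare 70 with list_max([63])
Base: list_max([63]) = 63
compare 70 with 63: max = 70
compare 52 with 70: max = 70
compare 33 with 70: max = 70
compare 13 with 70: max = 70
compare 64 with 70: max = 70
= 70


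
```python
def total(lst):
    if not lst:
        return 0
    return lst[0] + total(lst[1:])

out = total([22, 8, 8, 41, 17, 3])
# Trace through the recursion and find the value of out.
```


total([22, 8, 8, 41, 17, 3])
= 22 + total([8, 8, 41, 17, 3])
= 22 + 8 + total([8, 41, 17, 3])
= 22 + 8 + 8 + total([41, 17, 3])
= 22 + 8 + 8 + 41 + total([17, 3])
= 22 + 8 + 8 + 41 + 17 + total([3])
= 22 + 8 + 8 + 41 + 17 + 3 + total([])
= 22 + 8 + 8 + 41 + 17 + 3 + 0
= 99


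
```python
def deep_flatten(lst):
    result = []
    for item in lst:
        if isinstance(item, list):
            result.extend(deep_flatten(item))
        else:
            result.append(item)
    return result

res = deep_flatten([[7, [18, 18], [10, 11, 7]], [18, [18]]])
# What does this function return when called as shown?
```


deep_flatten([[7, [18, 18], [10, 11, 7]], [18, [18]]])
Processing each element:
  [7, [18, 18], [10, 11, 7]] is a list -> deep_flatten recursively -> [7, 18, 18, 10, 11, 7]
  [18, [18]] is a list -> deep_flatten recursively -> [18, 18]
= [7, 18, 18, 10, 11, 7, 18, 18]


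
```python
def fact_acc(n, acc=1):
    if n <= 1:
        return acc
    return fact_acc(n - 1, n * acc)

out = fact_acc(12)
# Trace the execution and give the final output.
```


fact_acc(12, 1)
= fact_acc(11, 12 * 1) = fact_acc(11, 12)
= fact_acc(10, 11 * 12) = fact_acc(10, 132)
= fact_acc(9, 10 * 132) = fact_acc(9, 1320)
= fact_acc(8, 9 * 1320) = fact_acc(8, 11880)
= fact_acc(7, 8 * 11880) = fact_acc(7, 95040)
= fact_acc(6, 7 * 95040) = fact_acc(6, 665280)
= fact_acc(5, 6 * 665280) = fact_acc(5, 3991680)
= fact_acc(4, 5 * 3991680) = fact_acc(4, 19958400)
= fact_acc(3, 4 * 19958400) = fact_acc(3, 79833600)
= fact_acc(2, 3 * 79833600) = fact_acc(2, 239500800)
= fact_acc(1, 2 * 239500800) = fact_acc(1, 479001600)
n <= 1, return acc = 479001600


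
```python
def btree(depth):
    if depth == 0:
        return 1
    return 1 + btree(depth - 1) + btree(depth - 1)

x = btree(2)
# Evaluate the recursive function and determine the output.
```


btree(2)
= 1 + btree(1) + btree(1)
= 1 + 2 * btree(1)
btree(k) = 2^(k+1) - 1
btree(0) = 1
btree(1) = 3
btree(2) = 7
btree(2) = 2^3 - 1 = 7


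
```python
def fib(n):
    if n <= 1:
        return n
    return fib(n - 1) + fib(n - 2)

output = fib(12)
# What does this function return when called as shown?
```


fib(12)
= fib(11) + fib(10)
= (fib(10) + fib(9)) + fib(10)
Computing bottom-up: fib(0)=0, fib(1)=1, fib(2)=1, fib(3)=2, fib(4)=3, fib(5)=5, fib(6)=8, fib(7)=13, fib(8)=21, fib(9)=34, fib(10)=55, fib(11)=89, fib(12)=144
= 144


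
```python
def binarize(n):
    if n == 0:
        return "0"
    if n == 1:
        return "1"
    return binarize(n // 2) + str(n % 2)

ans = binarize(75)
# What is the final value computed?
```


binarize(75)
= binarize(37) + "1"
= binarize(18) + "1" + "1"
= binarize(9) + "0" + "1" + "1"
= binarize(4) + "1" + "0" + "1" + "1"
= binarize(2) + "0" + "1" + "0" + "1" + "1"
= binarize(1) + "0" + "0" + "1" + "0" + "1" + "1"
= "1" + "0" + "0" + "1" + "0" + "1" + "1"
= "1001011"


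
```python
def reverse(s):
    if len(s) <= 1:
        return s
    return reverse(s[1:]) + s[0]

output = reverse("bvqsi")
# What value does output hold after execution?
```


reverse("bvqsi")
= reverse("vqsi") + "b"
= reverse("qsi") + "v" + "b"
= reverse("si") + "q" + "v" + "b"
= reverse("i") + "s" + "q" + "v" + "b"
= "i" + "s" + "q" + "v" + "b"
= "isqvb"


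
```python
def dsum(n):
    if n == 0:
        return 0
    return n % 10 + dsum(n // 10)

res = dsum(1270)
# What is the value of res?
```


dsum(1270)
= 0 + dsum(127)
= 0 + 7 + dsum(12)
= 0 + 7 + 2 + dsum(1)
= 0 + 7 + 2 + 1 + dsum(0)
= 0 + 7 + 2 + 1 + 0
= 10


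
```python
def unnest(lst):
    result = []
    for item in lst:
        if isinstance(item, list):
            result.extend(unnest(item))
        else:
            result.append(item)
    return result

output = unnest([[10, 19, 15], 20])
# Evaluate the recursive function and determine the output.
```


unnest([[10, 19, 15], 20])
Processing each element:
  [10, 19, 15] is a list -> unnest recursively -> [10, 19, 15]
  20 is not a list -> append 20
= [10, 19, 15, 20]


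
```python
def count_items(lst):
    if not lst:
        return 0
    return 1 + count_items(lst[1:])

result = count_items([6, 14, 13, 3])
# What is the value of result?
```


count_items([6, 14, 13, 3])
= 1 + count_items([14, 13, 3])
= 1 + 1 + count_items([13, 3])
= 1 + 1 + 1 + count_items([3])
= 1 + 1 + 1 + 1 + count_items([])
= 1 + 1 + 1 + 1 + 0
= 4


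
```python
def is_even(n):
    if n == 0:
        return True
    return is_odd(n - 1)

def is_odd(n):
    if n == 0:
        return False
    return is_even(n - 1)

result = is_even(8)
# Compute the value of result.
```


is_even(8)
= is_odd(7)
= is_even(6)
= is_odd(5)
= is_even(4)
= is_odd(3)
= is_even(2)
= is_odd(1)
= is_even(0)
n == 0: return True
= True


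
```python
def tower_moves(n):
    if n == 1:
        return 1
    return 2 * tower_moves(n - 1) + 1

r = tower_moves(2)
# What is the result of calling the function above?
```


tower_moves(2)
= 2 * tower_moves(1) + 1
Now compute bottom-up:
tower_moves(1) = 1
tower_moves(2) = 2 * 1 + 1 = 3
= 3


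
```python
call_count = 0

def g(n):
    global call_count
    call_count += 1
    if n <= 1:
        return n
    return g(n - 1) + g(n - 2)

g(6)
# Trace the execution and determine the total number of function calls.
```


g(6) calls g(5) and g(4); each non-base call branches into two more.
Let C(k) = total number of calls made by g(k), including the call to g(k) itself.
Base cases: C(0) = 1, C(1) = 1
Recurrence: C(k) = 1 + C(k-1) + C(k-2)
  C(2) = 1 + C(1) + C(0) = 1 + 1 + 1 = 3
  C(3) = 1 + C(2) + C(1) = 1 + 3 + 1 = 5
  C(4) = 1 + C(3) + C(2) = 1 + 5 + 3 = 9
  C(5) = 1 + C(4) + C(3) = 1 + 9 + 5 = 15
  C(6) = 1 + C(5) + C(4) = 1 + 15 + 9 = 25
Total calls = C(6) = 25


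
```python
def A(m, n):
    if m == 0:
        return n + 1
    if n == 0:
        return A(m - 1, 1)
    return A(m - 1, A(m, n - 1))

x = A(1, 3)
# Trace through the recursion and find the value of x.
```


A(1, 3)
= A(0, A(1, 2))
First compute A(1, 2) = 4
= A(0, 4)
= 5


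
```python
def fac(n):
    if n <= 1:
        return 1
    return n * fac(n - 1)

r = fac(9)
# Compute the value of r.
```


fac(9)
= 9 * fac(8)
= 9 * 8 * fac(7)
= 9 * 8 * 7 * fac(6)
= 9 * 8 * 7 * 6 * fac(5)
= 9 * 8 * 7 * 6 * 5 * fac(4)
= 9 * 8 * 7 * 6 * 5 * 4 * fac(3)
= 9 * 8 * 7 * 6 * 5 * 4 * 3 * fac(2)
= 9 * 8 * 7 * 6 * 5 * 4 * 3 * 2 * fac(1)
= 9 * 8 * 7 * 6 * 5 * 4 * 3 * 2 * 1
= 362880


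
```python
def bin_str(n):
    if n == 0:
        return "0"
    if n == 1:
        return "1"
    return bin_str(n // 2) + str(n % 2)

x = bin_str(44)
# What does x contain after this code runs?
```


bin_str(44)
= bin_str(22) + "0"
= bin_str(11) + "0" + "0"
= bin_str(5) + "1" + "0" + "0"
= bin_str(2) + "1" + "1" + "0" + "0"
= bin_str(1) + "0" + "1" + "1" + "0" + "0"
= "1" + "0" + "1" + "1" + "0" + "0"
= "101100"


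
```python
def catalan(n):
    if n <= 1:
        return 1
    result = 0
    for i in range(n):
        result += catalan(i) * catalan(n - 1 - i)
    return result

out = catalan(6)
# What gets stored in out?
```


catalan(6)
= sum of catalan(i) * catalan(6-1-i) for i in 0..5
First compute sub-values bottom-up:
  catalan(0) = 1, catalan(1) = 1
  catalan(2) = 1*1 + 1*1 = 2
  catalan(3) = 1*2 + 1*1 + 2*1 = 5
  catalan(4) = 1*5 + 1*2 + 2*1 + 5*1 = 14
  catalan(5) = 1*14 + 1*5 + 2*2 + 5*1 + 14*1 = 42
Now catalan(6):
  catalan(0)*catalan(5) = 1*42 = 42
  catalan(1)*catalan(4) = 1*14 = 14
  catalan(2)*catalan(3) = 2*5 = 10
  catalan(3)*catalan(2) = 5*2 = 10
  catalan(4)*catalan(1) = 14*1 = 14
  catalan(5)*catalan(0) = 42*1 = 42
= 42 + 14 + 10 + 10 + 14 + 42
= 132
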